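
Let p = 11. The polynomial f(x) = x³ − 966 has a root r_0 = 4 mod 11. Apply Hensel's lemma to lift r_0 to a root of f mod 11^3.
r_2 = 1258 (mod 1331)

Hensel: r_{i+1} = r_i − f(r_i)/f′(r_i) mod 11^{i+2}, where f′(x) = 3x². Iterate:
  r_0 = 4 (mod 11)
  r_1 = 48 (mod 121)
  r_2 = 1258 (mod 1331)
Final: r = 1258 with f(r) ≡ 0 mod 11^3.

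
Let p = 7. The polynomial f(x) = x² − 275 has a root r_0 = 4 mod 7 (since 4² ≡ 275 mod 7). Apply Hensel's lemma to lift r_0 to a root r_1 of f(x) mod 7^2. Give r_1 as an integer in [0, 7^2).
r_1 = 18 (mod 49)

Hensel's recurrence: r_{i+1} = r_i − f(r_i)·(f′(r_i))^{-1} mod 7^{i+2}, with f′(x) = 2x. Iterate:
  r_0 = 4 (mod 7)
  r_1 = 18 (mod 49)
Final: r_1 = 18, and one checks f(r_1) ≡ 0 mod 7^2.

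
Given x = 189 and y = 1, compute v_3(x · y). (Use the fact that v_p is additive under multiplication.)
v_3(189) = 3

v_p(x) = 3 (factor: 189 = 3^3 · 7); v_p(y) = 0 (factor: 1 = 3^0 · 1). Additivity: v_p(xy) = v_p(x) + v_p(y) = 3 + 0 = 3. (Direct check: xy = 189 = 3^3 · (7).)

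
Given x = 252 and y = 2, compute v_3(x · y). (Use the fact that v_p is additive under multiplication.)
v_3(504) = 2

v_p(x) = 2 (factor: 252 = 3^2 · 28); v_p(y) = 0 (factor: 2 = 3^0 · 2). Additivity: v_p(xy) = v_p(x) + v_p(y) = 2 + 0 = 2. (Direct check: xy = 504 = 3^2 · (56).)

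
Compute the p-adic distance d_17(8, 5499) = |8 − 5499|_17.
d_17(8, 5499) = 1/289

Step 1 — x − y = 8 − 5499 = -5491. Step 2 — v_17(-5491) = 2 (factor: -5491 = −(17^2 · 19); the sign does not affect v_p). Step 3 — |x − y|_17 = 17^{-2} = 1/289.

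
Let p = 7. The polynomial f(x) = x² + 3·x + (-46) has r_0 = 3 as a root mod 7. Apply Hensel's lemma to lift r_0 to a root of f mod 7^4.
r_3 = 1242 (mod 2401)

Hensel: r_{i+1} = r_i − f(r_i)·(f′(r_i))^{-1} mod 7^{i+2}, f′(x) = 2x + 3. Iterate:
  r_0 = 3 (mod 7)
  r_1 = 17 (mod 49)
  r_2 = 213 (mod 343)
  r_3 = 1242 (mod 2401)
Final: r = 1242 satisfies f(r) ≡ 0 mod 7^4.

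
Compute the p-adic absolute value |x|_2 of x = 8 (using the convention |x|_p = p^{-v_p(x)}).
|8|_2 = 1/8

Step 1 — compute v_2(x) by factoring powers of 2 out of the numerator and denominator: v_2(8) = 3. Step 2 — apply |x|_p = p^{-v_p(x)} = 2^{-3} = 1/8.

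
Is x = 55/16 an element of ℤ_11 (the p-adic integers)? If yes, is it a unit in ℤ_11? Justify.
x ∈ ℤ_11 but not a unit; v_11(x) = 1 > 0

ℤ_11 = {x ∈ ℚ_11 : v_11(x) ≥ 0} and ℤ_11^× = {x ∈ ℤ_11 : v_11(x) = 0}. Here v_11(55/16) = v_11(num) − v_11(den) = 1; compare against these criteria.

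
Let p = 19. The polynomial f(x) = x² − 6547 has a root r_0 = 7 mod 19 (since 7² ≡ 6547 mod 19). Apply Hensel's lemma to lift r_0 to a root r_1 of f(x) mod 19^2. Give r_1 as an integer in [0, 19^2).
r_1 = 7 (mod 361)

Hensel's recurrence: r_{i+1} = r_i − f(r_i)·(f′(r_i))^{-1} mod 19^{i+2}, with f′(x) = 2x. Iterate:
  r_0 = 7 (mod 19)
  r_1 = 7 (mod 361)
Final: r_1 = 7, and one checks f(r_1) ≡ 0 mod 19^2.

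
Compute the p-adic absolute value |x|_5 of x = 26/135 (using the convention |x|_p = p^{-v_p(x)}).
|26/135|_5 = 5

Step 1 — compute v_5(x) by factoring powers of 5 out of the numerator and denominator: v_5(26/135) = -1. Step 2 — apply |x|_p = p^{-v_p(x)} = 5^{1} = 5.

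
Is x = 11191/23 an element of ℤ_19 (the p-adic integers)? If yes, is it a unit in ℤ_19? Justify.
x ∈ ℤ_19 but not a unit; v_19(x) = 2 > 0

ℤ_19 = {x ∈ ℚ_19 : v_19(x) ≥ 0} and ℤ_19^× = {x ∈ ℤ_19 : v_19(x) = 0}. Here v_19(11191/23) = v_19(num) − v_19(den) = 2; compare against these criteria.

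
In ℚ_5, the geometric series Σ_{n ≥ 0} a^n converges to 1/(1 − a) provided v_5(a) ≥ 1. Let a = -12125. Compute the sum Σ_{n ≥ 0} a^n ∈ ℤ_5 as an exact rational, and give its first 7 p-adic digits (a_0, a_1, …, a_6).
Σ a^n = 1/(1 − a) = 1/12126;  first 7 digits = (1, 0, 0, 3, 0, 1, 3)

v_5(a) = 3 ≥ 1, so the series converges in ℤ_5 to 1/(1 − a) = 1/(1 − (-12125)) = 1/12126. Expand this rational in ℤ_5: compute digits iteratively via d_i = x_i mod 5, x_{i+1} = (x_i − d_i)/5. The first 7 digits are (1, 0, 0, 3, 0, 1, 3).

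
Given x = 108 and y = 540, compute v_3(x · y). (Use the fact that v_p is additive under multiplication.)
v_3(58320) = 6

v_p(x) = 3 (factor: 108 = 3^3 · 4); v_p(y) = 3 (factor: 540 = 3^3 · 20). Additivity: v_p(xy) = v_p(x) + v_p(y) = 3 + 3 = 6. (Direct check: xy = 58320 = 3^6 · (80).)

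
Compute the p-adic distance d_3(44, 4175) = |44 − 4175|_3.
d_3(44, 4175) = 1/243

Step 1 — x − y = 44 − 4175 = -4131. Step 2 — v_3(-4131) = 5 (factor: -4131 = −(3^5 · 17); the sign does not affect v_p). Step 3 — |x − y|_3 = 3^{-5} = 1/243.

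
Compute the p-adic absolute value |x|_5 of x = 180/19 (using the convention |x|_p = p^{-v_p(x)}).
|180/19|_5 = 1/5

Step 1 — compute v_5(x) by factoring powers of 5 out of the numerator and denominator: v_5(180/19) = 1. Step 2 — apply |x|_p = p^{-v_p(x)} = 5^{-1} = 1/5.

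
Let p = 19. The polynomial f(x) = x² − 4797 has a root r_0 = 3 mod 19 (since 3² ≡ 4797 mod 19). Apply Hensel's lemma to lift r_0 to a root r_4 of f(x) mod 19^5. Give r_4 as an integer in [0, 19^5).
r_4 = 758901 (mod 2476099)

Hensel's recurrence: r_{i+1} = r_i − f(r_i)·(f′(r_i))^{-1} mod 19^{i+2}, with f′(x) = 2x. Iterate:
  r_0 = 3 (mod 19)
  r_1 = 79 (mod 361)
  r_2 = 4411 (mod 6859)
  r_3 = 107296 (mod 130321)
  r_4 = 758901 (mod 2476099)
Final: r_4 = 758901, and one checks f(r_4) ≡ 0 mod 19^5.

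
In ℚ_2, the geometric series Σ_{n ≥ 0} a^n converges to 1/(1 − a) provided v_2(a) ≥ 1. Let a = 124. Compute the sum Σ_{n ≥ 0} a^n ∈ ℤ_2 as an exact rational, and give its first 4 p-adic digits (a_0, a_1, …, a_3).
Σ a^n = 1/(1 − a) = -1/123;  first 4 digits = (1, 0, 1, 1)

v_2(a) = 2 ≥ 1, so the series converges in ℤ_2 to 1/(1 − a) = 1/(1 − 124) = -1/123. Expand this rational in ℤ_2: compute digits iteratively via d_i = x_i mod 2, x_{i+1} = (x_i − d_i)/2. The first 4 digits are (1, 0, 1, 1).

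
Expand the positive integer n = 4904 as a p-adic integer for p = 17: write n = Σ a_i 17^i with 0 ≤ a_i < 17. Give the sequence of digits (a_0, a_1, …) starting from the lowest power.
(a_0, a_1, …) = (8, 16, 16)

Repeated division by 17 gives the digits low-to-high: 4904 = 8 + 16·17^1 + 16·17^2. Digit sequence: (8, 16, 16).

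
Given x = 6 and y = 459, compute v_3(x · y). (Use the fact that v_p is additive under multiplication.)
v_3(2754) = 4

v_p(x) = 1 (factor: 6 = 3^1 · 2); v_p(y) = 3 (factor: 459 = 3^3 · 17). Additivity: v_p(xy) = v_p(x) + v_p(y) = 1 + 3 = 4. (Direct check: xy = 2754 = 3^4 · (34).)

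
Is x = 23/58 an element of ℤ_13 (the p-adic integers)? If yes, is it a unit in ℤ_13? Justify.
x ∈ ℤ_13^× (unit); v_13(x) = 0

ℤ_13 = {x ∈ ℚ_13 : v_13(x) ≥ 0} and ℤ_13^× = {x ∈ ℤ_13 : v_13(x) = 0}. Here v_13(23/58) = v_13(num) − v_13(den) = 0; compare against these criteria.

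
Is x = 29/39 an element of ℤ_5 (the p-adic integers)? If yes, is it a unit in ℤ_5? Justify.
x ∈ ℤ_5^× (unit); v_5(x) = 0

ℤ_5 = {x ∈ ℚ_5 : v_5(x) ≥ 0} and ℤ_5^× = {x ∈ ℤ_5 : v_5(x) = 0}. Here v_5(29/39) = v_5(num) − v_5(den) = 0; compare against these criteria.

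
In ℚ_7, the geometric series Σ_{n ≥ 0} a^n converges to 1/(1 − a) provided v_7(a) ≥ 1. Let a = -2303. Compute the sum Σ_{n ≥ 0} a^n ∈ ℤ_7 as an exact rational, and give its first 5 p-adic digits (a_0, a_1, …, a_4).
Σ a^n = 1/(1 − a) = 1/2304;  first 5 digits = (1, 0, 2, 0, 3)

v_7(a) = 2 ≥ 1, so the series converges in ℤ_7 to 1/(1 − a) = 1/(1 − (-2303)) = 1/2304. Expand this rational in ℤ_7: compute digits iteratively via d_i = x_i mod 7, x_{i+1} = (x_i − d_i)/7. The first 5 digits are (1, 0, 2, 0, 3).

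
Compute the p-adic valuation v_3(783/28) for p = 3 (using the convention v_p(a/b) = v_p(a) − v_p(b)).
v_3(783/28) = 3

Factor powers of 3 from the numerator and denominator of the reduced fraction: 783 = 3^3 · 29 and 28 = 3^0 · 28. Apply v_p(a/b) = v_p(a) − v_p(b): v_3(783/28) = 3 − 0 = 3.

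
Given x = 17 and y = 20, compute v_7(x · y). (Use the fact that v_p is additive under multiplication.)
v_7(340) = 0

v_p(x) = 0 (factor: 17 = 7^0 · 17); v_p(y) = 0 (factor: 20 = 7^0 · 20). Additivity: v_p(xy) = v_p(x) + v_p(y) = 0 + 0 = 0. (Direct check: xy = 340 = 7^0 · (340).)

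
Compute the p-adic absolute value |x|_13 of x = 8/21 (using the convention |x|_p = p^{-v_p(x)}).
|8/21|_13 = 1

Step 1 — compute v_13(x) by factoring powers of 13 out of the numerator and denominator: v_13(8/21) = 0. Step 2 — apply |x|_p = p^{-v_p(x)} = 13^{0} = 1.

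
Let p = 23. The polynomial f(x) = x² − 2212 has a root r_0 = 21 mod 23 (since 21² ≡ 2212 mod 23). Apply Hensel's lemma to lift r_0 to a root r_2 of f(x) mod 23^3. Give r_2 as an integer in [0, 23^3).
r_2 = 2620 (mod 12167)

Hensel's recurrence: r_{i+1} = r_i − f(r_i)·(f′(r_i))^{-1} mod 23^{i+2}, with f′(x) = 2x. Iterate:
  r_0 = 21 (mod 23)
  r_1 = 504 (mod 529)
  r_2 = 2620 (mod 12167)
Final: r_2 = 2620, and one checks f(r_2) ≡ 0 mod 23^3.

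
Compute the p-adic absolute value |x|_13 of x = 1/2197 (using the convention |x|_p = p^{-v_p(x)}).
|1/2197|_13 = 2197

Step 1 — compute v_13(x) by factoring powers of 13 out of the numerator and denominator: v_13(1/2197) = -3. Step 2 — apply |x|_p = p^{-v_p(x)} = 13^{3} = 2197.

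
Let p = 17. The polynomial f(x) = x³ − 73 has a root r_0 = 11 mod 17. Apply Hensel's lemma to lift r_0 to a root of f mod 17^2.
r_1 = 283 (mod 289)

Hensel: r_{i+1} = r_i − f(r_i)/f′(r_i) mod 17^{i+2}, where f′(x) = 3x². Iterate:
  r_0 = 11 (mod 17)
  r_1 = 283 (mod 289)
Final: r = 283 with f(r) ≡ 0 mod 17^2.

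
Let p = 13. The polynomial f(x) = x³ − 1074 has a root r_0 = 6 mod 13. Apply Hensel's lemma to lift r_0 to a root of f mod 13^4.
r_3 = 3178 (mod 28561)

Hensel: r_{i+1} = r_i − f(r_i)/f′(r_i) mod 13^{i+2}, where f′(x) = 3x². Iterate:
  r_0 = 6 (mod 13)
  r_1 = 136 (mod 169)
  r_2 = 981 (mod 2197)
  r_3 = 3178 (mod 28561)
Final: r = 3178 with f(r) ≡ 0 mod 13^4.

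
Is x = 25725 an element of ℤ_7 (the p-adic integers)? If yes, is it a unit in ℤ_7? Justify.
x ∈ ℤ_7 but not a unit; v_7(x) = 3 > 0

ℤ_7 = {x ∈ ℚ_7 : v_7(x) ≥ 0} and ℤ_7^× = {x ∈ ℤ_7 : v_7(x) = 0}. Here v_7(25725) = v_7(num) − v_7(den) = 3; compare against these criteria.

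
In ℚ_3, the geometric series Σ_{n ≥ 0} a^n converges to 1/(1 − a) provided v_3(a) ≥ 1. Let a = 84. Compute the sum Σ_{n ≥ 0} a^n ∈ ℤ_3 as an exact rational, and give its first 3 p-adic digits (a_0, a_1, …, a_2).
Σ a^n = 1/(1 − a) = -1/83;  first 3 digits = (1, 1, 1)

v_3(a) = 1 ≥ 1, so the series converges in ℤ_3 to 1/(1 − a) = 1/(1 − 84) = -1/83. Expand this rational in ℤ_3: compute digits iteratively via d_i = x_i mod 3, x_{i+1} = (x_i − d_i)/3. The first 3 digits are (1, 1, 1).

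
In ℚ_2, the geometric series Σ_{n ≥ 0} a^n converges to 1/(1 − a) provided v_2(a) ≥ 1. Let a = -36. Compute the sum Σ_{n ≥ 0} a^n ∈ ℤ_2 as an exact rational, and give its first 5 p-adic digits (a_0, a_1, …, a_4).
Σ a^n = 1/(1 − a) = 1/37;  first 5 digits = (1, 0, 1, 1, 0)

v_2(a) = 2 ≥ 1, so the series converges in ℤ_2 to 1/(1 − a) = 1/(1 − (-36)) = 1/37. Expand this rational in ℤ_2: compute digits iteratively via d_i = x_i mod 2, x_{i+1} = (x_i − d_i)/2. The first 5 digits are (1, 0, 1, 1, 0).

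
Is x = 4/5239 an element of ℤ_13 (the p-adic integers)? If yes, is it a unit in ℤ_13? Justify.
x ∉ ℤ_13 (v_13(x) = -2 < 0)

ℤ_13 = {x ∈ ℚ_13 : v_13(x) ≥ 0} and ℤ_13^× = {x ∈ ℤ_13 : v_13(x) = 0}. Here v_13(4/5239) = v_13(num) − v_13(den) = -2; compare against these criteria.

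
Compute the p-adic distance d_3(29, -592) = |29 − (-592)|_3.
d_3(29, -592) = 1/27

Step 1 — x − y = 29 − (-592) = 621. Step 2 — v_3(621) = 3 (factor: 621 = (3^3 · 23); the sign does not affect v_p). Step 3 — |x − y|_3 = 3^{-3} = 1/27.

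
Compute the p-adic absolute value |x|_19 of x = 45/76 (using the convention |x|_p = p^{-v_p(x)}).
|45/76|_19 = 19

Step 1 — compute v_19(x) by factoring powers of 19 out of the numerator and denominator: v_19(45/76) = -1. Step 2 — apply |x|_p = p^{-v_p(x)} = 19^{1} = 19.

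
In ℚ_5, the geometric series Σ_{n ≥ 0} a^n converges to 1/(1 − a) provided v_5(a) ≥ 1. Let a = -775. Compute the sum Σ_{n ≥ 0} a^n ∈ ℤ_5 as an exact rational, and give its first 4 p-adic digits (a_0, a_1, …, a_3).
Σ a^n = 1/(1 − a) = 1/776;  first 4 digits = (1, 0, 4, 3)

v_5(a) = 2 ≥ 1, so the series converges in ℤ_5 to 1/(1 − a) = 1/(1 − (-775)) = 1/776. Expand this rational in ℤ_5: compute digits iteratively via d_i = x_i mod 5, x_{i+1} = (x_i − d_i)/5. The first 4 digits are (1, 0, 4, 3).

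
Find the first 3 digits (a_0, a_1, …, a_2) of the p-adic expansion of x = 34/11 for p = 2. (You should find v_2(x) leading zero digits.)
(a_0, …, a_2) = (0, 1, 1)

v_2(34/11) = 1, so a_0 = ... = a_0 = 0. Factor out: x = 2^1 · u with u = 17/11 a unit in ℤ_2. Expand u iteratively via a_{v+i} = u_i mod 2, u_{i+1} = (u_i − a_{v+i})/2:
  u_0 = 17/11;  a_1 = 1;  u_1 = (u_0 − 1)/2 = 3/11
  u_1 = 3/11;  a_2 = 1;  u_2 = (u_1 − 1)/2 = -4/11
Digits: (0, 1, 1).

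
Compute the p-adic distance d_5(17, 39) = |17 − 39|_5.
d_5(17, 39) = 1

Step 1 — x − y = 17 − 39 = -22. Step 2 — v_5(-22) = 0 (factor: -22 = −(5^0 · 22); the sign does not affect v_p). Step 3 — |x − y|_5 = 5^{0} = 1.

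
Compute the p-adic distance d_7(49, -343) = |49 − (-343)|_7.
d_7(49, -343) = 1/49

Step 1 — x − y = 49 − (-343) = 392. Step 2 — v_7(392) = 2 (factor: 392 = (7^2 · 8); the sign does not affect v_p). Step 3 — |x − y|_7 = 7^{-2} = 1/49.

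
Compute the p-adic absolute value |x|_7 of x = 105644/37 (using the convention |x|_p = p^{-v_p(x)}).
|105644/37|_7 = 1/2401

Step 1 — compute v_7(x) by factoring powers of 7 out of the numerator and denominator: v_7(105644/37) = 4. Step 2 — apply |x|_p = p^{-v_p(x)} = 7^{-4} = 1/2401.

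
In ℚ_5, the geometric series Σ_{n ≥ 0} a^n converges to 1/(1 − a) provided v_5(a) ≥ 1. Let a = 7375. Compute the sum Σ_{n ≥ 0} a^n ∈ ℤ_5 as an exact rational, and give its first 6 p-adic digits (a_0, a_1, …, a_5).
Σ a^n = 1/(1 − a) = -1/7374;  first 6 digits = (1, 0, 0, 4, 1, 2)

v_5(a) = 3 ≥ 1, so the series converges in ℤ_5 to 1/(1 − a) = 1/(1 − 7375) = -1/7374. Expand this rational in ℤ_5: compute digits iteratively via d_i = x_i mod 5, x_{i+1} = (x_i − d_i)/5. The first 6 digits are (1, 0, 0, 4, 1, 2).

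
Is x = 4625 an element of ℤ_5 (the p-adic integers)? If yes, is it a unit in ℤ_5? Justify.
x ∈ ℤ_5 but not a unit; v_5(x) = 3 > 0

ℤ_5 = {x ∈ ℚ_5 : v_5(x) ≥ 0} and ℤ_5^× = {x ∈ ℤ_5 : v_5(x) = 0}. Here v_5(4625) = v_5(num) − v_5(den) = 3; compare against these criteria.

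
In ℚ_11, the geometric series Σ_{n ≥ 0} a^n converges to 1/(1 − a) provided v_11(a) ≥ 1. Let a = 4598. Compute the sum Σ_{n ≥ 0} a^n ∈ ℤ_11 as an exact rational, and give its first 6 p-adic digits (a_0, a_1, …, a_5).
Σ a^n = 1/(1 − a) = -1/4597;  first 6 digits = (1, 0, 5, 3, 3, 10)

v_11(a) = 2 ≥ 1, so the series converges in ℤ_11 to 1/(1 − a) = 1/(1 − 4598) = -1/4597. Expand this rational in ℤ_11: compute digits iteratively via d_i = x_i mod 11, x_{i+1} = (x_i − d_i)/11. The first 6 digits are (1, 0, 5, 3, 3, 10).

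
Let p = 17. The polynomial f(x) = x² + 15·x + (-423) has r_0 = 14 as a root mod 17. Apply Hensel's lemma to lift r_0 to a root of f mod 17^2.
r_1 = 48 (mod 289)

Hensel: r_{i+1} = r_i − f(r_i)·(f′(r_i))^{-1} mod 17^{i+2}, f′(x) = 2x + 15. Iterate:
  r_0 = 14 (mod 17)
  r_1 = 48 (mod 289)
Final: r = 48 satisfies f(r) ≡ 0 mod 17^2.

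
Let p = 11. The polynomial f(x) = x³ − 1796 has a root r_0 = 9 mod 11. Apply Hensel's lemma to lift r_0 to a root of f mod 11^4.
r_3 = 3980 (mod 14641)

Hensel: r_{i+1} = r_i − f(r_i)/f′(r_i) mod 11^{i+2}, where f′(x) = 3x². Iterate:
  r_0 = 9 (mod 11)
  r_1 = 108 (mod 121)
  r_2 = 1318 (mod 1331)
  r_3 = 3980 (mod 14641)
Final: r = 3980 with f(r) ≡ 0 mod 11^4.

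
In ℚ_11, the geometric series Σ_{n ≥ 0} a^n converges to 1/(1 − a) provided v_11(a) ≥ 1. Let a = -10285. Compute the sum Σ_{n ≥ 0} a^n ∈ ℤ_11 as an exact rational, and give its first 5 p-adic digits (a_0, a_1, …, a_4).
Σ a^n = 1/(1 − a) = 1/10286;  first 5 digits = (1, 0, 3, 3, 8)

v_11(a) = 2 ≥ 1, so the series converges in ℤ_11 to 1/(1 − a) = 1/(1 − (-10285)) = 1/10286. Expand this rational in ℤ_11: compute digits iteratively via d_i = x_i mod 11, x_{i+1} = (x_i − d_i)/11. The first 5 digits are (1, 0, 3, 3, 8).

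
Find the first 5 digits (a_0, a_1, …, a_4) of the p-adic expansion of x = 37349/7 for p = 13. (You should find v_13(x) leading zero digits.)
(a_0, …, a_4) = (0, 0, 0, 8, 7)

v_13(37349/7) = 3, so a_0 = ... = a_2 = 0. Factor out: x = 13^3 · u with u = 17/7 a unit in ℤ_13. Expand u iteratively via a_{v+i} = u_i mod 13, u_{i+1} = (u_i − a_{v+i})/13:
  u_0 = 17/7;  a_3 = 8;  u_1 = (u_0 − 8)/13 = -3/7
  u_1 = -3/7;  a_4 = 7;  u_2 = (u_1 − 7)/13 = -4/7
Digits: (0, 0, 0, 8, 7).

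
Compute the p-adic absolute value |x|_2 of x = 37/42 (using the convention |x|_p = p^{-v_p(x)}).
|37/42|_2 = 2

Step 1 — compute v_2(x) by factoring powers of 2 out of the numerator and denominator: v_2(37/42) = -1. Step 2 — apply |x|_p = p^{-v_p(x)} = 2^{1} = 2.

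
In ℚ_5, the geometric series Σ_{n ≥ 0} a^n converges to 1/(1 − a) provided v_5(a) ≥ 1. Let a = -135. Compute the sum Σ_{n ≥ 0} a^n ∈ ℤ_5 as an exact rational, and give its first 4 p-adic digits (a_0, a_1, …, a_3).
Σ a^n = 1/(1 − a) = 1/136;  first 4 digits = (1, 3, 3, 1)

v_5(a) = 1 ≥ 1, so the series converges in ℤ_5 to 1/(1 − a) = 1/(1 − (-135)) = 1/136. Expand this rational in ℤ_5: compute digits iteratively via d_i = x_i mod 5, x_{i+1} = (x_i − d_i)/5. The first 4 digits are (1, 3, 3, 1).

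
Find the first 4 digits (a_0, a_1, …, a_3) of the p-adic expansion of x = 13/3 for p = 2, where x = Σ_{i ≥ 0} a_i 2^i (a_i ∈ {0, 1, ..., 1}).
(a_0, …, a_3) = (1, 1, 1, 1)

v_2(13/3) = 0 (numerator and denominator both coprime to 2), so x ∈ ℤ_2^×. Compute digits iteratively via a_i = x_i mod 2, x_{i+1} = (x_i − a_i)/2, with x_0 = x:
  x_0 = 13/3;  a_0 = 1;  x_1 = (x_0 − 1)/2 = 5/3
  x_1 = 5/3;  a_1 = 1;  x_2 = (x_1 − 1)/2 = 1/3
  x_2 = 1/3;  a_2 = 1;  x_3 = (x_2 − 1)/2 = -1/3
  x_3 = -1/3;  a_3 = 1;  x_4 = (x_3 − 1)/2 = -2/3
Digits: (1, 1, 1, 1).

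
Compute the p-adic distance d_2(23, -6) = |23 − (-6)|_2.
d_2(23, -6) = 1

Step 1 — x − y = 23 − (-6) = 29. Step 2 — v_2(29) = 0 (factor: 29 = (2^0 · 29); the sign does not affect v_p). Step 3 — |x − y|_2 = 2^{0} = 1.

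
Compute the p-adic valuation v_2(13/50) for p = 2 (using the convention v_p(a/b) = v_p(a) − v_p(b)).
v_2(13/50) = -1

Factor powers of 2 from the numerator and denominator of the reduced fraction: 13 = 2^0 · 13 and 50 = 2^1 · 25. Apply v_p(a/b) = v_p(a) − v_p(b): v_2(13/50) = 0 − 1 = -1.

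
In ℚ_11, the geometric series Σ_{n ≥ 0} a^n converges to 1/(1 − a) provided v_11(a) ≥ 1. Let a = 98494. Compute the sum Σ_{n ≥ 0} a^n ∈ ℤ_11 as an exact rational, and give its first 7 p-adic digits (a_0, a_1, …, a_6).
Σ a^n = 1/(1 − a) = -1/98493;  first 7 digits = (1, 0, 0, 8, 6, 0, 9)

v_11(a) = 3 ≥ 1, so the series converges in ℤ_11 to 1/(1 − a) = 1/(1 − 98494) = -1/98493. Expand this rational in ℤ_11: compute digits iteratively via d_i = x_i mod 11, x_{i+1} = (x_i − d_i)/11. The first 7 digits are (1, 0, 0, 8, 6, 0, 9).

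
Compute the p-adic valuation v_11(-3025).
v_11(-3025) = 2

v_11(n) is the largest exponent k such that 11^k divides n. Factor out: -3025 = -11^2 · 25. (Sign doesn't affect v_p.) So v_11(-3025) = 2.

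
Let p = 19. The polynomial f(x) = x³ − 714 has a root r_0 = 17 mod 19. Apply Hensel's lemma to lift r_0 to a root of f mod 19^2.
r_1 = 359 (mod 361)

Hensel: r_{i+1} = r_i − f(r_i)/f′(r_i) mod 19^{i+2}, where f′(x) = 3x². Iterate:
  r_0 = 17 (mod 19)
  r_1 = 359 (mod 361)
Final: r = 359 with f(r) ≡ 0 mod 19^2.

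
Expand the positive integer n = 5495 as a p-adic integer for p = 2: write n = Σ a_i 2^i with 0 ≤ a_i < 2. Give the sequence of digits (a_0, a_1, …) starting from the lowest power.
(a_0, a_1, …) = (1, 1, 1, 0, 1, 1, 1, 0, 1, 0, 1, 0, 1)

Repeated division by 2 gives the digits low-to-high: 5495 = 1 + 1·2^1 + 1·2^2 + 1·2^4 + 1·2^5 + 1·2^6 + 1·2^8 + 1·2^10 + 1·2^12. Digit sequence: (1, 1, 1, 0, 1, 1, 1, 0, 1, 0, 1, 0, 1).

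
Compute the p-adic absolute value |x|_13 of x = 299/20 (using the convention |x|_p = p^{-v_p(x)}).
|299/20|_13 = 1/13

Step 1 — compute v_13(x) by factoring powers of 13 out of the numerator and denominator: v_13(299/20) = 1. Step 2 — apply |x|_p = p^{-v_p(x)} = 13^{-1} = 1/13.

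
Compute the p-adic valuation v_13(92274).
v_13(92274) = 3

v_13(n) is the largest exponent k such that 13^k divides n. Factor out: 92274 = 13^3 · 42. (Sign doesn't affect v_p.) So v_13(92274) = 3.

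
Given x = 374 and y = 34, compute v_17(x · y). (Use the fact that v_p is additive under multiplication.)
v_17(12716) = 2

v_p(x) = 1 (factor: 374 = 17^1 · 22); v_p(y) = 1 (factor: 34 = 17^1 · 2). Additivity: v_p(xy) = v_p(x) + v_p(y) = 1 + 1 = 2. (Direct check: xy = 12716 = 17^2 · (44).)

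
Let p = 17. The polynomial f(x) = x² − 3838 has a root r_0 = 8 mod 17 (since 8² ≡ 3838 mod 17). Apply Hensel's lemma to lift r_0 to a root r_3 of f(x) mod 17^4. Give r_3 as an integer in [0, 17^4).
r_3 = 60103 (mod 83521)

Hensel's recurrence: r_{i+1} = r_i − f(r_i)·(f′(r_i))^{-1} mod 17^{i+2}, with f′(x) = 2x. Iterate:
  r_0 = 8 (mod 17)
  r_1 = 280 (mod 289)
  r_2 = 1147 (mod 4913)
  r_3 = 60103 (mod 83521)
Final: r_3 = 60103, and one checks f(r_3) ≡ 0 mod 17^4.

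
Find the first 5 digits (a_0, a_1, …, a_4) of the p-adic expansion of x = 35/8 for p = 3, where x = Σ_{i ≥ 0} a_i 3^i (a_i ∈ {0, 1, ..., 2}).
(a_0, …, a_4) = (1, 0, 0, 2, 2)

v_3(35/8) = 0 (numerator and denominator both coprime to 3), so x ∈ ℤ_3^×. Compute digits iteratively via a_i = x_i mod 3, x_{i+1} = (x_i − a_i)/3, with x_0 = x:
  x_0 = 35/8;  a_0 = 1;  x_1 = (x_0 − 1)/3 = 9/8
  x_1 = 9/8;  a_1 = 0;  x_2 = (x_1 − 0)/3 = 3/8
  x_2 = 3/8;  a_2 = 0;  x_3 = (x_2 − 0)/3 = 1/8
  x_3 = 1/8;  a_3 = 2;  x_4 = (x_3 − 2)/3 = -5/8
  x_4 = -5/8;  a_4 = 2;  x_5 = (x_4 − 2)/3 = -7/8
Digits: (1, 0, 0, 2, 2).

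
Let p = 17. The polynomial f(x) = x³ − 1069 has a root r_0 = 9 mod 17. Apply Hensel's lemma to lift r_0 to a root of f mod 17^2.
r_1 = 77 (mod 289)

Hensel: r_{i+1} = r_i − f(r_i)/f′(r_i) mod 17^{i+2}, where f′(x) = 3x². Iterate:
  r_0 = 9 (mod 17)
  r_1 = 77 (mod 289)
Final: r = 77 with f(r) ≡ 0 mod 17^2.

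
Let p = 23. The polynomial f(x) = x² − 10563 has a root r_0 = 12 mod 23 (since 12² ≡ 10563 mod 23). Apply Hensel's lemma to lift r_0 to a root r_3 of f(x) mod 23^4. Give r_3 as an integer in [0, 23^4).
r_3 = 146384 (mod 279841)

Hensel's recurrence: r_{i+1} = r_i − f(r_i)·(f′(r_i))^{-1} mod 23^{i+2}, with f′(x) = 2x. Iterate:
  r_0 = 12 (mod 23)
  r_1 = 380 (mod 529)
  r_2 = 380 (mod 12167)
  r_3 = 146384 (mod 279841)
Final: r_3 = 146384, and one checks f(r_3) ≡ 0 mod 23^4.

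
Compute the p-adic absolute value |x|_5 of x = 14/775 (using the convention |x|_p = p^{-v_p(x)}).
|14/775|_5 = 25

Step 1 — compute v_5(x) by factoring powers of 5 out of the numerator and denominator: v_5(14/775) = -2. Step 2 — apply |x|_p = p^{-v_p(x)} = 5^{2} = 25.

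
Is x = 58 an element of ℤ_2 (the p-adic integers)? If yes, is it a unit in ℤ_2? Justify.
x ∈ ℤ_2 but not a unit; v_2(x) = 1 > 0

ℤ_2 = {x ∈ ℚ_2 : v_2(x) ≥ 0} and ℤ_2^× = {x ∈ ℤ_2 : v_2(x) = 0}. Here v_2(58) = v_2(num) − v_2(den) = 1; compare against these criteria.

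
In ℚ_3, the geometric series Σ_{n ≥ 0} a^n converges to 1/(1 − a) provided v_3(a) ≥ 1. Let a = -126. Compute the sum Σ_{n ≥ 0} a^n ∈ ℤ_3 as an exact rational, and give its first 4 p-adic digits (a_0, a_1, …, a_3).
Σ a^n = 1/(1 − a) = 1/127;  first 4 digits = (1, 0, 1, 1)

v_3(a) = 2 ≥ 1, so the series converges in ℤ_3 to 1/(1 − a) = 1/(1 − (-126)) = 1/127. Expand this rational in ℤ_3: compute digits iteratively via d_i = x_i mod 3, x_{i+1} = (x_i − d_i)/3. The first 4 digits are (1, 0, 1, 1).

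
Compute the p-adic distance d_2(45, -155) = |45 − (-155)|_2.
d_2(45, -155) = 1/8

Step 1 — x − y = 45 − (-155) = 200. Step 2 — v_2(200) = 3 (factor: 200 = (2^3 · 25); the sign does not affect v_p). Step 3 — |x − y|_2 = 2^{-3} = 1/8.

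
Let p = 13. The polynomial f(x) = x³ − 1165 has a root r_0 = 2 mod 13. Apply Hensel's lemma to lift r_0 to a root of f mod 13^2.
r_1 = 28 (mod 169)

Hensel: r_{i+1} = r_i − f(r_i)/f′(r_i) mod 13^{i+2}, where f′(x) = 3x². Iterate:
  r_0 = 2 (mod 13)
  r_1 = 28 (mod 169)
Final: r = 28 with f(r) ≡ 0 mod 13^2.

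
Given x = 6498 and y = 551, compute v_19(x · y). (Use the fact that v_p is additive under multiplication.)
v_19(3580398) = 3

v_p(x) = 2 (factor: 6498 = 19^2 · 18); v_p(y) = 1 (factor: 551 = 19^1 · 29). Additivity: v_p(xy) = v_p(x) + v_p(y) = 2 + 1 = 3. (Direct check: xy = 3580398 = 19^3 · (522).)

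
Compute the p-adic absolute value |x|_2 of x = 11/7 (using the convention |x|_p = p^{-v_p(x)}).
|11/7|_2 = 1

Step 1 — compute v_2(x) by factoring powers of 2 out of the numerator and denominator: v_2(11/7) = 0. Step 2 — apply |x|_p = p^{-v_p(x)} = 2^{0} = 1.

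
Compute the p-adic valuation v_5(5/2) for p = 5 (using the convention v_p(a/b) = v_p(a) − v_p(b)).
v_5(5/2) = 1

Factor powers of 5 from the numerator and denominator of the reduced fraction: 5 = 5^1 · 1 and 2 = 5^0 · 2. Apply v_p(a/b) = v_p(a) − v_p(b): v_5(5/2) = 1 − 0 = 1.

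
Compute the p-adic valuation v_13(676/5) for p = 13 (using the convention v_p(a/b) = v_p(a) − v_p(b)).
v_13(676/5) = 2

Factor powers of 13 from the numerator and denominator of the reduced fraction: 676 = 13^2 · 4 and 5 = 13^0 · 5. Apply v_p(a/b) = v_p(a) − v_p(b): v_13(676/5) = 2 − 0 = 2.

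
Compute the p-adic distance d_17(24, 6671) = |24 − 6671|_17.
d_17(24, 6671) = 1/289

Step 1 — x − y = 24 − 6671 = -6647. Step 2 — v_17(-6647) = 2 (factor: -6647 = −(17^2 · 23); the sign does not affect v_p). Step 3 — |x − y|_17 = 17^{-2} = 1/289.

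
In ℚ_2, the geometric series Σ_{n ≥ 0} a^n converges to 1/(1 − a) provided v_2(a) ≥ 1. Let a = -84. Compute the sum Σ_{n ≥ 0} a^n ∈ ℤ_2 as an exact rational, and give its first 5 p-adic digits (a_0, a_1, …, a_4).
Σ a^n = 1/(1 − a) = 1/85;  first 5 digits = (1, 0, 1, 1, 1)

v_2(a) = 2 ≥ 1, so the series converges in ℤ_2 to 1/(1 − a) = 1/(1 − (-84)) = 1/85. Expand this rational in ℤ_2: compute digits iteratively via d_i = x_i mod 2, x_{i+1} = (x_i − d_i)/2. The first 5 digits are (1, 0, 1, 1, 1).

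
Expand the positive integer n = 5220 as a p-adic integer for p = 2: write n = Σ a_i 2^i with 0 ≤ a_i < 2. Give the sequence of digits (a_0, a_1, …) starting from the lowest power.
(a_0, a_1, …) = (0, 0, 1, 0, 0, 1, 1, 0, 0, 0, 1, 0, 1)

Repeated division by 2 gives the digits low-to-high: 5220 = 1·2^2 + 1·2^5 + 1·2^6 + 1·2^10 + 1·2^12. Digit sequence: (0, 0, 1, 0, 0, 1, 1, 0, 0, 0, 1, 0, 1).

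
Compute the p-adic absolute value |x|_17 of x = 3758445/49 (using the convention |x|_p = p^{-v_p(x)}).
|3758445/49|_17 = 1/83521

Step 1 — compute v_17(x) by factoring powers of 17 out of the numerator and denominator: v_17(3758445/49) = 4. Step 2 — apply |x|_p = p^{-v_p(x)} = 17^{-4} = 1/83521.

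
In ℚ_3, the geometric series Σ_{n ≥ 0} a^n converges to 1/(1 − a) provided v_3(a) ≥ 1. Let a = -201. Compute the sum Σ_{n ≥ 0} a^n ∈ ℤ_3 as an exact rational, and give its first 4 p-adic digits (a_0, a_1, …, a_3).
Σ a^n = 1/(1 − a) = 1/202;  first 4 digits = (1, 2, 2, 2)

v_3(a) = 1 ≥ 1, so the series converges in ℤ_3 to 1/(1 − a) = 1/(1 − (-201)) = 1/202. Expand this rational in ℤ_3: compute digits iteratively via d_i = x_i mod 3, x_{i+1} = (x_i − d_i)/3. The first 4 digits are (1, 2, 2, 2).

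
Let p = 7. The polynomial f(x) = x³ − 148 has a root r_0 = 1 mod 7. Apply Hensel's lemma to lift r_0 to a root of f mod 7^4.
r_3 = 50 (mod 2401)

Hensel: r_{i+1} = r_i − f(r_i)/f′(r_i) mod 7^{i+2}, where f′(x) = 3x². Iterate:
  r_0 = 1 (mod 7)
  r_1 = 1 (mod 49)
  r_2 = 50 (mod 343)
  r_3 = 50 (mod 2401)
Final: r = 50 with f(r) ≡ 0 mod 7^4.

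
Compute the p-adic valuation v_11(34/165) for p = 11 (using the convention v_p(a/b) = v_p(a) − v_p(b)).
v_11(34/165) = -1

Factor powers of 11 from the numerator and denominator of the reduced fraction: 34 = 11^0 · 34 and 165 = 11^1 · 15. Apply v_p(a/b) = v_p(a) − v_p(b): v_11(34/165) = 0 − 1 = -1.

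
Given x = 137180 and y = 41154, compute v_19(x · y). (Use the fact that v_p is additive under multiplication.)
v_19(5645505720) = 6

v_p(x) = 3 (factor: 137180 = 19^3 · 20); v_p(y) = 3 (factor: 41154 = 19^3 · 6). Additivity: v_p(xy) = v_p(x) + v_p(y) = 3 + 3 = 6. (Direct check: xy = 5645505720 = 19^6 · (120).)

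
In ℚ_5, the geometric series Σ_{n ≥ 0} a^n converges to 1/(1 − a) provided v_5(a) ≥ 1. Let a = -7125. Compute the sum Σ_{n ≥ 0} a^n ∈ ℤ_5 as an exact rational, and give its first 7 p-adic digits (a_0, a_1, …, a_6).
Σ a^n = 1/(1 − a) = 1/7126;  first 7 digits = (1, 0, 0, 3, 3, 2, 3)

v_5(a) = 3 ≥ 1, so the series converges in ℤ_5 to 1/(1 − a) = 1/(1 − (-7125)) = 1/7126. Expand this rational in ℤ_5: compute digits iteratively via d_i = x_i mod 5, x_{i+1} = (x_i − d_i)/5. The first 7 digits are (1, 0, 0, 3, 3, 2, 3).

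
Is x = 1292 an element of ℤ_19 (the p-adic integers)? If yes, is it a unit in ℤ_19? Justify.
x ∈ ℤ_19 but not a unit; v_19(x) = 1 > 0

ℤ_19 = {x ∈ ℚ_19 : v_19(x) ≥ 0} and ℤ_19^× = {x ∈ ℤ_19 : v_19(x) = 0}. Here v_19(1292) = v_19(num) − v_19(den) = 1; compare against these criteria.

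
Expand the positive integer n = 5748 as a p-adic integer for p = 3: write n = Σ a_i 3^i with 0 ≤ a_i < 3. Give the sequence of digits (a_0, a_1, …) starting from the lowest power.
(a_0, a_1, …) = (0, 2, 2, 2, 1, 2, 1, 2)

Repeated division by 3 gives the digits low-to-high: 5748 = 2·3^1 + 2·3^2 + 2·3^3 + 1·3^4 + 2·3^5 + 1·3^6 + 2·3^7. Digit sequence: (0, 2, 2, 2, 1, 2, 1, 2).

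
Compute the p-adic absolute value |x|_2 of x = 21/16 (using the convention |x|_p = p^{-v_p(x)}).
|21/16|_2 = 16

Step 1 — compute v_2(x) by factoring powers of 2 out of the numerator and denominator: v_2(21/16) = -4. Step 2 — apply |x|_p = p^{-v_p(x)} = 2^{4} = 16.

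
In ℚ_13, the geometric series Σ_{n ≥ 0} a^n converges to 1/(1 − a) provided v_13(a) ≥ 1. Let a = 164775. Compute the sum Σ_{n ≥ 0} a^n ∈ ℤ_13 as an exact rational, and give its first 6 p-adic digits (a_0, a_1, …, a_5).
Σ a^n = 1/(1 − a) = -1/164774;  first 6 digits = (1, 0, 0, 10, 5, 0)

v_13(a) = 3 ≥ 1, so the series converges in ℤ_13 to 1/(1 − a) = 1/(1 − 164775) = -1/164774. Expand this rational in ℤ_13: compute digits iteratively via d_i = x_i mod 13, x_{i+1} = (x_i − d_i)/13. The first 6 digits are (1, 0, 0, 10, 5, 0).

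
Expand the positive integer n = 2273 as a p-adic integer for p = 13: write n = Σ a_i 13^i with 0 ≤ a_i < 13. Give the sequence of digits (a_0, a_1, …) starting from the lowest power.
(a_0, a_1, …) = (11, 5, 0, 1)

Repeated division by 13 gives the digits low-to-high: 2273 = 11 + 5·13^1 + 1·13^3. Digit sequence: (11, 5, 0, 1).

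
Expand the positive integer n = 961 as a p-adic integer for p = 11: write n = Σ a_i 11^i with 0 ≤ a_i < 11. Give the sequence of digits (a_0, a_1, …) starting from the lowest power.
(a_0, a_1, …) = (4, 10, 7)

Repeated division by 11 gives the digits low-to-high: 961 = 4 + 10·11^1 + 7·11^2. Digit sequence: (4, 10, 7).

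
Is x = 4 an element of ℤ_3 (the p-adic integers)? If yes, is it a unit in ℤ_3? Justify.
x ∈ ℤ_3^× (unit); v_3(x) = 0

ℤ_3 = {x ∈ ℚ_3 : v_3(x) ≥ 0} and ℤ_3^× = {x ∈ ℤ_3 : v_3(x) = 0}. Here v_3(4) = v_3(num) − v_3(den) = 0; compare against these criteria.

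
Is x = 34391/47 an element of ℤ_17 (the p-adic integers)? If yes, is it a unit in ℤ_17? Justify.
x ∈ ℤ_17 but not a unit; v_17(x) = 3 > 0

ℤ_17 = {x ∈ ℚ_17 : v_17(x) ≥ 0} and ℤ_17^× = {x ∈ ℤ_17 : v_17(x) = 0}. Here v_17(34391/47) = v_17(num) − v_17(den) = 3; compare against these criteria.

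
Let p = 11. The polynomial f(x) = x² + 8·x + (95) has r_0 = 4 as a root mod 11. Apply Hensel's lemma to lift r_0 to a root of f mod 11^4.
r_3 = 12269 (mod 14641)

Hensel: r_{i+1} = r_i − f(r_i)·(f′(r_i))^{-1} mod 11^{i+2}, f′(x) = 2x + 8. Iterate:
  r_0 = 4 (mod 11)
  r_1 = 48 (mod 121)
  r_2 = 290 (mod 1331)
  r_3 = 12269 (mod 14641)
Final: r = 12269 satisfies f(r) ≡ 0 mod 11^4.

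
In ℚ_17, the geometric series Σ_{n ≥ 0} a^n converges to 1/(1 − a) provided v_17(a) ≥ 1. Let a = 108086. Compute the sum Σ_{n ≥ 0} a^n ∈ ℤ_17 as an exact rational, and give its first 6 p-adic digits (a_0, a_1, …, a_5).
Σ a^n = 1/(1 − a) = -1/108085;  first 6 digits = (1, 0, 0, 5, 1, 0)

v_17(a) = 3 ≥ 1, so the series converges in ℤ_17 to 1/(1 − a) = 1/(1 − 108086) = -1/108085. Expand this rational in ℤ_17: compute digits iteratively via d_i = x_i mod 17, x_{i+1} = (x_i − d_i)/17. The first 6 digits are (1, 0, 0, 5, 1, 0).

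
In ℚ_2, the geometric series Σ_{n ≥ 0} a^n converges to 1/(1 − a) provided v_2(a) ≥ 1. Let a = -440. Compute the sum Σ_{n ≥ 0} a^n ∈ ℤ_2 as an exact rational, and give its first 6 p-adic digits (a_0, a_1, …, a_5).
Σ a^n = 1/(1 − a) = 1/441;  first 6 digits = (1, 0, 0, 1, 0, 0)

v_2(a) = 3 ≥ 1, so the series converges in ℤ_2 to 1/(1 − a) = 1/(1 − (-440)) = 1/441. Expand this rational in ℤ_2: compute digits iteratively via d_i = x_i mod 2, x_{i+1} = (x_i − d_i)/2. The first 6 digits are (1, 0, 0, 1, 0, 0).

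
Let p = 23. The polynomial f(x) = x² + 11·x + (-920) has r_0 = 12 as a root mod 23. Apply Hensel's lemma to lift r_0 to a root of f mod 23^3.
r_2 = 1300 (mod 12167)

Hensel: r_{i+1} = r_i − f(r_i)·(f′(r_i))^{-1} mod 23^{i+2}, f′(x) = 2x + 11. Iterate:
  r_0 = 12 (mod 23)
  r_1 = 242 (mod 529)
  r_2 = 1300 (mod 12167)
Final: r = 1300 satisfies f(r) ≡ 0 mod 23^3.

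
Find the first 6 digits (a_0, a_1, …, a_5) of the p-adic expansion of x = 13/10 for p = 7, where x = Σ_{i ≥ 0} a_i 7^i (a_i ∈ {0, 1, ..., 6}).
(a_0, …, a_5) = (2, 2, 6, 4, 0, 2)

v_7(13/10) = 0 (numerator and denominator both coprime to 7), so x ∈ ℤ_7^×. Compute digits iteratively via a_i = x_i mod 7, x_{i+1} = (x_i − a_i)/7, with x_0 = x:
  x_0 = 13/10;  a_0 = 2;  x_1 = (x_0 − 2)/7 = -1/10
  x_1 = -1/10;  a_1 = 2;  x_2 = (x_1 − 2)/7 = -3/10
  x_2 = -3/10;  a_2 = 6;  x_3 = (x_2 − 6)/7 = -9/10
  x_3 = -9/10;  a_3 = 4;  x_4 = (x_3 − 4)/7 = -7/10
  x_4 = -7/10;  a_4 = 0;  x_5 = (x_4 − 0)/7 = -1/10
  x_5 = -1/10;  a_5 = 2;  x_6 = (x_5 − 2)/7 = -3/10
Digits: (2, 2, 6, 4, 0, 2).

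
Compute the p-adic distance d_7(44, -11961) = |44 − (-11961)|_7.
d_7(44, -11961) = 1/2401

Step 1 — x − y = 44 − (-11961) = 12005. Step 2 — v_7(12005) = 4 (factor: 12005 = (7^4 · 5); the sign does not affect v_p). Step 3 — |x − y|_7 = 7^{-4} = 1/2401.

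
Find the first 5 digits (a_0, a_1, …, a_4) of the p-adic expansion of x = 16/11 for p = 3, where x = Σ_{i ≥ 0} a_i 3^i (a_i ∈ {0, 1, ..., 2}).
(a_0, …, a_4) = (2, 2, 2, 1, 1)

v_3(16/11) = 0 (numerator and denominator both coprime to 3), so x ∈ ℤ_3^×. Compute digits iteratively via a_i = x_i mod 3, x_{i+1} = (x_i − a_i)/3, with x_0 = x:
  x_0 = 16/11;  a_0 = 2;  x_1 = (x_0 − 2)/3 = -2/11
  x_1 = -2/11;  a_1 = 2;  x_2 = (x_1 − 2)/3 = -8/11
  x_2 = -8/11;  a_2 = 2;  x_3 = (x_2 − 2)/3 = -10/11
  x_3 = -10/11;  a_3 = 1;  x_4 = (x_3 − 1)/3 = -7/11
  x_4 = -7/11;  a_4 = 1;  x_5 = (x_4 − 1)/3 = -6/11
Digits: (2, 2, 2, 1, 1).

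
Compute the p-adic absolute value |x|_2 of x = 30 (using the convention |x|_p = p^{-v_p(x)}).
|30|_2 = 1/2

Step 1 — compute v_2(x) by factoring powers of 2 out of the numerator and denominator: v_2(30) = 1. Step 2 — apply |x|_p = p^{-v_p(x)} = 2^{-1} = 1/2.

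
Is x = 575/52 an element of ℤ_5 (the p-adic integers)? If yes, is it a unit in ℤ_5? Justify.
x ∈ ℤ_5 but not a unit; v_5(x) = 2 > 0

ℤ_5 = {x ∈ ℚ_5 : v_5(x) ≥ 0} and ℤ_5^× = {x ∈ ℤ_5 : v_5(x) = 0}. Here v_5(575/52) = v_5(num) − v_5(den) = 2; compare against these criteria.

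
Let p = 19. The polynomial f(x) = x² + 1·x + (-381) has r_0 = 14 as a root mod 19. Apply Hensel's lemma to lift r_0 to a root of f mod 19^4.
r_3 = 14435 (mod 130321)

Hensel: r_{i+1} = r_i − f(r_i)·(f′(r_i))^{-1} mod 19^{i+2}, f′(x) = 2x + 1. Iterate:
  r_0 = 14 (mod 19)
  r_1 = 356 (mod 361)
  r_2 = 717 (mod 6859)
  r_3 = 14435 (mod 130321)
Final: r = 14435 satisfies f(r) ≡ 0 mod 19^4.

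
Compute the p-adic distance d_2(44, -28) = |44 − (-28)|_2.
d_2(44, -28) = 1/8

Step 1 — x − y = 44 − (-28) = 72. Step 2 — v_2(72) = 3 (factor: 72 = (2^3 · 9); the sign does not affect v_p). Step 3 — |x − y|_2 = 2^{-3} = 1/8.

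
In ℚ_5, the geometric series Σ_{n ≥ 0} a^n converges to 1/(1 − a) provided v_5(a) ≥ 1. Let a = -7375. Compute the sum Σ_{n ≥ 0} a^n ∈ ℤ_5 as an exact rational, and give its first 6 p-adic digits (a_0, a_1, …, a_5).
Σ a^n = 1/(1 − a) = 1/7376;  first 6 digits = (1, 0, 0, 1, 3, 2)

v_5(a) = 3 ≥ 1, so the series converges in ℤ_5 to 1/(1 − a) = 1/(1 − (-7375)) = 1/7376. Expand this rational in ℤ_5: compute digits iteratively via d_i = x_i mod 5, x_{i+1} = (x_i − d_i)/5. The first 6 digits are (1, 0, 0, 1, 3, 2).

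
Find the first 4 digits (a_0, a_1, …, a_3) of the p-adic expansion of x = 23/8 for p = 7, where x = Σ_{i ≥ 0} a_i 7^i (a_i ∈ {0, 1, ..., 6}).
(a_0, …, a_3) = (2, 1, 6, 0)

v_7(23/8) = 0 (numerator and denominator both coprime to 7), so x ∈ ℤ_7^×. Compute digits iteratively via a_i = x_i mod 7, x_{i+1} = (x_i − a_i)/7, with x_0 = x:
  x_0 = 23/8;  a_0 = 2;  x_1 = (x_0 − 2)/7 = 1/8
  x_1 = 1/8;  a_1 = 1;  x_2 = (x_1 − 1)/7 = -1/8
  x_2 = -1/8;  a_2 = 6;  x_3 = (x_2 − 6)/7 = -7/8
  x_3 = -7/8;  a_3 = 0;  x_4 = (x_3 − 0)/7 = -1/8
Digits: (2, 1, 6, 0).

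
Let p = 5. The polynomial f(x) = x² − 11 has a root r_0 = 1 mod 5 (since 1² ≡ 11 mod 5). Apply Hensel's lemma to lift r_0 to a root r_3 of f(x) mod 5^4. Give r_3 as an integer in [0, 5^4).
r_3 = 56 (mod 625)

Hensel's recurrence: r_{i+1} = r_i − f(r_i)·(f′(r_i))^{-1} mod 5^{i+2}, with f′(x) = 2x. Iterate:
  r_0 = 1 (mod 5)
  r_1 = 6 (mod 25)
  r_2 = 56 (mod 125)
  r_3 = 56 (mod 625)
Final: r_3 = 56, and one checks f(r_3) ≡ 0 mod 5^4.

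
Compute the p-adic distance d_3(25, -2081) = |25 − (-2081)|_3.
d_3(25, -2081) = 1/81

Step 1 — x − y = 25 − (-2081) = 2106. Step 2 — v_3(2106) = 4 (factor: 2106 = (3^4 · 26); the sign does not affect v_p). Step 3 — |x − y|_3 = 3^{-4} = 1/81.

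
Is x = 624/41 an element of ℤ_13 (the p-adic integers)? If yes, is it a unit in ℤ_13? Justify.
x ∈ ℤ_13 but not a unit; v_13(x) = 1 > 0

ℤ_13 = {x ∈ ℚ_13 : v_13(x) ≥ 0} and ℤ_13^× = {x ∈ ℤ_13 : v_13(x) = 0}. Here v_13(624/41) = v_13(num) − v_13(den) = 1; compare against these criteria.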